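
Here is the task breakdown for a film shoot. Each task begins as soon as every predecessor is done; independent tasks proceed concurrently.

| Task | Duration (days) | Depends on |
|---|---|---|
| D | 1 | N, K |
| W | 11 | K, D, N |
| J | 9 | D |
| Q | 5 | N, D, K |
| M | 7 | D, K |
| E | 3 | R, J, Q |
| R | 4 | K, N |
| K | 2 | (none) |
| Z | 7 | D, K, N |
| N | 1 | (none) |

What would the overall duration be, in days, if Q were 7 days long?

15

Actual critical path: K→D→J→E = 2+1+9+3 = 15 ⇒ 15 days.
Q has 4 days of float (longest path through it is 11).
That remains the longest chain; total 15 days.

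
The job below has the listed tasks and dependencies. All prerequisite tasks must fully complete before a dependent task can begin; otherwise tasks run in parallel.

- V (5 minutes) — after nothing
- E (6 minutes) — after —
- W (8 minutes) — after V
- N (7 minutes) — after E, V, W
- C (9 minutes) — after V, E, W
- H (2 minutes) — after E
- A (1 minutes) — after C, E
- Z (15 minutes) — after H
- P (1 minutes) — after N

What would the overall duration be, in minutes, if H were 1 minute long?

23

Baseline: E→H→Z = 6+2+15 = 23 → 23 minutes.
H lies on that path, so at 1 minute the path becomes 22 minutes.
The binding chain switches to V→W→C→A = 5+8+9+1 = 23; finish 23 minutes.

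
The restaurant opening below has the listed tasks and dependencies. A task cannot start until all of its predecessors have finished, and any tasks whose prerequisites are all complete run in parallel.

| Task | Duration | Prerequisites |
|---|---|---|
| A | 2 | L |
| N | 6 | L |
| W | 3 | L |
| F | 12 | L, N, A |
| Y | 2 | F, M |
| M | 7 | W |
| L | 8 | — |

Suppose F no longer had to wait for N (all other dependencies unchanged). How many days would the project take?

With the dependency in place, L→N→F→Y = 8+6+12+2 = 28 sets the finish at 28 days.
Without N→F, F's earliest start moves from 14 to 10.
New critical path: L→A→F→Y = 8+2+12+2 = 24 ⇒ 24 days.

24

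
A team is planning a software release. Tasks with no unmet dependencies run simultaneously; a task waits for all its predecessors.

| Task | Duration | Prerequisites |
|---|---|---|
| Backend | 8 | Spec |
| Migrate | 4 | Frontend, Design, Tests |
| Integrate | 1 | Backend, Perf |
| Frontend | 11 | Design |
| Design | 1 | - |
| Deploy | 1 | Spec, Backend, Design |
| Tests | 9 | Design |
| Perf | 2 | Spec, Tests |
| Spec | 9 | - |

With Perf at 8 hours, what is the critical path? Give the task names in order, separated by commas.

Design, Tests, Perf, Integrate

As given, the longest chain is Spec→Backend→Deploy = 9+8+1 = 18, so the finish is 18 hours.
Perf has 5 hours of float (longest path through it is 13).
New critical path: Design→Tests→Perf→Integrate = 1+9+8+1 = 19 ⇒ 19 hours.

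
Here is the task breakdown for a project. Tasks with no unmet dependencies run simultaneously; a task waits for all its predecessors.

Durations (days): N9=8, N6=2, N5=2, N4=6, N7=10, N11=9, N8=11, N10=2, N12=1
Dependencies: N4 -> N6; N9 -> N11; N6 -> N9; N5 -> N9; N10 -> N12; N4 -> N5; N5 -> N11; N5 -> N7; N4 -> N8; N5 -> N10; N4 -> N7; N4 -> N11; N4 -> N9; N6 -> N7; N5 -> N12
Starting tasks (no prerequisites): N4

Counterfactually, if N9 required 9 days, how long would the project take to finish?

Actual critical path: N4→N5→N9→N11 = 6+2+8+9 = 25 ⇒ 25 days.
N9 lies on that path, so at 9 days the path becomes 26 days.
The critical path is still N4→N5→N9→N11; finish is now 26 days.

26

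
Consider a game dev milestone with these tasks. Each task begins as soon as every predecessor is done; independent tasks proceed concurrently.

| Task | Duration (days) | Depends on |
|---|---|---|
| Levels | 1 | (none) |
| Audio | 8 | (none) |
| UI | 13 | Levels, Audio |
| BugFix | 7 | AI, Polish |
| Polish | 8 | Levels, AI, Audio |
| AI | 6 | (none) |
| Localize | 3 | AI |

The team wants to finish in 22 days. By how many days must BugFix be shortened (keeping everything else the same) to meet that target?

Current finish: 23 days; target: 22.
BugFix is on every critical path, so each day cut from BugFix cuts the finish by one (this holds down to a finish of 21).
Need 23 − 22 = 1 day off BugFix → BugFix becomes 6 days, finish becomes 22.

1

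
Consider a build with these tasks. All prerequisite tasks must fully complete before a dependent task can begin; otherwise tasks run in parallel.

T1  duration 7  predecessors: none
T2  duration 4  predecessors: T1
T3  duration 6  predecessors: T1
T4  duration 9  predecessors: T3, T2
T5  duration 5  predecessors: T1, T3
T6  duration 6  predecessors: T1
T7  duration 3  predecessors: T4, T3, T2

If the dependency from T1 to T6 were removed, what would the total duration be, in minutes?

25

Before: longest chain T1→T3→T4→T7 = 7+6+9+3 = 25, finish 25.
Without T1→T6, T6's earliest start moves from 7 to 0.
New critical path: T1→T3→T4→T7 = 7+6+9+3 = 25 ⇒ 25 minutes.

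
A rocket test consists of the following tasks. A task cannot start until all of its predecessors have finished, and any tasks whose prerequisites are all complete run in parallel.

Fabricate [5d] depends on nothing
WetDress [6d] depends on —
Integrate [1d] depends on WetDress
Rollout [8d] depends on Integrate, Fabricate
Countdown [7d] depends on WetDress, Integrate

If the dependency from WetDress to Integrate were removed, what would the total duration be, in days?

With the dependency in place, WetDress→Integrate→Rollout = 6+1+8 = 15 sets the finish at 15 days.
Without WetDress→Integrate, Integrate's earliest start moves from 6 to 0.
After: Fabricate→Rollout = 5+8 = 13 → 13 days.

13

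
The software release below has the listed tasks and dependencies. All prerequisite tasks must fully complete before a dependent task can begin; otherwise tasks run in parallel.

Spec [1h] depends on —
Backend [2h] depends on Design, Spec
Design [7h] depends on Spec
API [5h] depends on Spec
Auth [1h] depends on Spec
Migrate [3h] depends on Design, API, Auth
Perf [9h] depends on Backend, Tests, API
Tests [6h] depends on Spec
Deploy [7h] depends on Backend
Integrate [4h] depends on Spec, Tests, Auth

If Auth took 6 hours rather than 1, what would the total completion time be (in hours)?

Actual critical path: Spec→Design→Backend→Perf = 1+7+2+9 = 19 ⇒ 19 hours.
Auth has 13 hours of float (longest path through it is 6).
That remains the longest chain; total 19 hours.

19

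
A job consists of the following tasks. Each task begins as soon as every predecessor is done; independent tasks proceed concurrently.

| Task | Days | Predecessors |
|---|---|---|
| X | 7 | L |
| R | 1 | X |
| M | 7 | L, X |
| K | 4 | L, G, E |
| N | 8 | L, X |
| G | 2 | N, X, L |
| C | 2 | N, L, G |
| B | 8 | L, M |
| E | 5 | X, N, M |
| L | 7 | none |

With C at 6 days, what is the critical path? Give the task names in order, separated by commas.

Critical path before the change: L→X→N→E→K = 7+7+8+5+4 = 31 giving 31 days.
C is off the critical path — its longest chain is 26 days, giving 5 of slack.
That remains the longest chain; total 31 days.

L, X, N, E, K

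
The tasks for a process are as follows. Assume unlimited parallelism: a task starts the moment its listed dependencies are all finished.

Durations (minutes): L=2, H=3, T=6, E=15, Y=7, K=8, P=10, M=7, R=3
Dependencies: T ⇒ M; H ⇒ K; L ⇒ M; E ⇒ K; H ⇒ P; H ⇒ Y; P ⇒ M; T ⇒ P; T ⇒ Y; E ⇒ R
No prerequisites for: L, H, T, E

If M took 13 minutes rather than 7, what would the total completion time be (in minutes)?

29

Critical path before the change: T→P→M = 6+10+7 = 23 giving 23 minutes.
M lies on that path, so at 13 minutes the path becomes 29 minutes.
No other chain overtakes it, so the finish is 29 minutes.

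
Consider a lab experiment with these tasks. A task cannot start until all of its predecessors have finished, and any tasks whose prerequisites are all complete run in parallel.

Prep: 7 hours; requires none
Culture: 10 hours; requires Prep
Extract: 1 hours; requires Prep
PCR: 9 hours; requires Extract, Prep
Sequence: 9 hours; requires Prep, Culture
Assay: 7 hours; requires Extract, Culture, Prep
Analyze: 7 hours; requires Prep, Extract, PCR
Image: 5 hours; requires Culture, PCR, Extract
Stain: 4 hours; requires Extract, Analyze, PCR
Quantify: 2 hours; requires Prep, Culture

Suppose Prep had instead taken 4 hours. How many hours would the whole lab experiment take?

25

Baseline: Prep→Extract→PCR→Analyze→Stain = 7+1+9+7+4 = 28 → 28 hours.
Prep is on the critical path; changing it to 4 makes that path 25 hours.
The critical path is still Prep→Extract→PCR→Analyze→Stain; finish is now 25 hours.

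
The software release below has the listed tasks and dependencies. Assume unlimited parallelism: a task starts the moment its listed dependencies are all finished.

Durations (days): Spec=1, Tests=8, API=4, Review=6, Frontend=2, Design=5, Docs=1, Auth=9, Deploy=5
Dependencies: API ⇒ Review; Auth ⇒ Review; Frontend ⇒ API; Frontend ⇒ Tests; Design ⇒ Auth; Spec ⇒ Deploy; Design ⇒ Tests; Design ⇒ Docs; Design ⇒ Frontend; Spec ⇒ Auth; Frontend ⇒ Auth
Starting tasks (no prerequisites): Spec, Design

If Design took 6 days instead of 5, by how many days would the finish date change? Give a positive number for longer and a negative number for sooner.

Critical path before the change: Design→Frontend→Auth→Review = 5+2+9+6 = 22 giving 22 days.
Design lies on that path, so at 6 days the path becomes 23 days.
No other chain overtakes it, so the finish is 23 days.
Change in finish: 23 − 22 = +1 days.

1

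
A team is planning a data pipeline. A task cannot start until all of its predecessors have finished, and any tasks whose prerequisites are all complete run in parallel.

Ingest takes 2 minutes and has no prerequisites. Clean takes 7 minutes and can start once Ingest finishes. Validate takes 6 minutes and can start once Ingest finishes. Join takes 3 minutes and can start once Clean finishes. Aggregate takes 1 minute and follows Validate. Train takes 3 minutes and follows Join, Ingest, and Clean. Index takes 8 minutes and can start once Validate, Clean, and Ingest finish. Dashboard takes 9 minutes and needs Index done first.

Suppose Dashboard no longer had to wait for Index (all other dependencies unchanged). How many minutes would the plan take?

17

Before: longest chain Ingest→Clean→Index→Dashboard = 2+7+8+9 = 26, finish 26.
Without Index→Dashboard, Dashboard's earliest start moves from 17 to 0.
After: Ingest→Clean→Index = 2+7+8 = 17 → 17 minutes.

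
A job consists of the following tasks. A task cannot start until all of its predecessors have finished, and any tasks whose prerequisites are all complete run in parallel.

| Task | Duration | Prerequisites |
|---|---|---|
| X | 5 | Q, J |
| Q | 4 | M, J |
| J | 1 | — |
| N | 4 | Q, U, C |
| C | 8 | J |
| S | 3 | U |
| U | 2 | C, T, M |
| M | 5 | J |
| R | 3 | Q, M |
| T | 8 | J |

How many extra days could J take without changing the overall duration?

Critical path: J→C→U→N = 1+8+2+4 = 15, so the finish is 15 days.
The longest chain containing J totals 15 days.
So J can slip 1 − 1 = 0 days.

0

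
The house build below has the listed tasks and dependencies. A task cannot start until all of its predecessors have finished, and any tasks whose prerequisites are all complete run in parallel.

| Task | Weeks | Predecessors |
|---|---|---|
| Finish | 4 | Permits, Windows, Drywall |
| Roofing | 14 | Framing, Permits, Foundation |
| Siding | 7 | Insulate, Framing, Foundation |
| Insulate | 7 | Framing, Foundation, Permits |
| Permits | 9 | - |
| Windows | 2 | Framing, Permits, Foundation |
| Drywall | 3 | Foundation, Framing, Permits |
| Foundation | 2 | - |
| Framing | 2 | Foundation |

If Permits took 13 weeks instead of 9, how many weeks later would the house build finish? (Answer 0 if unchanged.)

Actual critical path: Permits→Roofing = 9+14 = 23 ⇒ 23 weeks.
Permits lies on that path, so at 13 weeks the path becomes 27 weeks.
The critical path is still Permits→Roofing; finish is now 27 weeks.
Change in finish: 27 − 23 = +4 weeks.

4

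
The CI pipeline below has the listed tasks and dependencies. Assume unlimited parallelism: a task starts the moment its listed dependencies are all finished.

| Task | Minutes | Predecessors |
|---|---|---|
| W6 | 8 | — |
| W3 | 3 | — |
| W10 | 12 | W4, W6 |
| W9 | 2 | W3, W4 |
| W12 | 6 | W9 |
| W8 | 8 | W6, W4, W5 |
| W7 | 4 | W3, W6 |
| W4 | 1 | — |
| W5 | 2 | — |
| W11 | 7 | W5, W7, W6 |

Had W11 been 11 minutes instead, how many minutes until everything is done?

Baseline: W6→W10 = 8+12 = 20 → 20 minutes.
The longest path through W11 is only 19 minutes, so W11 has float 1.
Now W6→W7→W11 = 8+4+11 = 23 is longest, so the finish becomes 23 minutes.

23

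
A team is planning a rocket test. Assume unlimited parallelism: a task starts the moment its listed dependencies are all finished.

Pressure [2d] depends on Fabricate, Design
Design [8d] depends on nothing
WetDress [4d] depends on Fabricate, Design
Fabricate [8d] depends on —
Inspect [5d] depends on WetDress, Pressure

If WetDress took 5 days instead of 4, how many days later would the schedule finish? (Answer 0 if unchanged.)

Actual critical path: Design→WetDress→Inspect = 8+4+5 = 17 ⇒ 17 days.
Since WetDress is critical, the +1 change carries straight to that chain (now 18 days).
No other chain overtakes it, so the finish is 18 days.
Change in finish: 18 − 17 = +1 days.

1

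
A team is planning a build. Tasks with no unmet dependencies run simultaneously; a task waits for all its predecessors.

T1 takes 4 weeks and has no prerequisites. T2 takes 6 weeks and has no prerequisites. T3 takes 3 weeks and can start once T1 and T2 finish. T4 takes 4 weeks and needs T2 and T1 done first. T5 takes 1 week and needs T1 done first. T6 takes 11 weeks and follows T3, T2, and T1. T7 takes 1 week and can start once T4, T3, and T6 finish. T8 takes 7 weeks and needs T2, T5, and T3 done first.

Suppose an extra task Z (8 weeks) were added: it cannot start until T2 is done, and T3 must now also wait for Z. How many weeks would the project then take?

Originally the project takes 21 weeks.
With Z inserted, T3 now waits for max(T1, T2, Z).
New critical path: T2→Z→T3→T6→T7 = 6+8+3+11+1 = 29 ⇒ 29 weeks.

29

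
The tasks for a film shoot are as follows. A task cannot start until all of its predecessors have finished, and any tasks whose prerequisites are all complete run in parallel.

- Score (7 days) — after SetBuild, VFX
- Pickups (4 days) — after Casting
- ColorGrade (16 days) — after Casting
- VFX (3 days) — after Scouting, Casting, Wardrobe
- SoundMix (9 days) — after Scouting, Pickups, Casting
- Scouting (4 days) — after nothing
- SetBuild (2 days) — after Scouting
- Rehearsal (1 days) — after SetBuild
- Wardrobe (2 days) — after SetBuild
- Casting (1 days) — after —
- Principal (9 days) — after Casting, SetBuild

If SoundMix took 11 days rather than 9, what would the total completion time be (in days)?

Baseline: Scouting→SetBuild→Wardrobe→VFX→Score = 4+2+2+3+7 = 18 → 18 days.
SoundMix has 4 days of float (longest path through it is 14).
That remains the longest chain; total 18 days.

18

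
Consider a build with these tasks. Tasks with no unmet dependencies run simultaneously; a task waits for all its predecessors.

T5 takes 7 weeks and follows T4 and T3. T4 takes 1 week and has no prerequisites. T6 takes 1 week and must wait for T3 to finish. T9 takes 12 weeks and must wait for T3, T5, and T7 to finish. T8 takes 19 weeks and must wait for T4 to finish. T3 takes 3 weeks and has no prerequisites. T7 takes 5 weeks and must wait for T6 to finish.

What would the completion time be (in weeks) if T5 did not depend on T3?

With the dependency in place, T3→T5→T9 = 3+7+12 = 22 sets the finish at 22 weeks.
Without T3→T5, T5's earliest start moves from 3 to 1.
New critical path: T3→T6→T7→T9 = 3+1+5+12 = 21 ⇒ 21 weeks.

21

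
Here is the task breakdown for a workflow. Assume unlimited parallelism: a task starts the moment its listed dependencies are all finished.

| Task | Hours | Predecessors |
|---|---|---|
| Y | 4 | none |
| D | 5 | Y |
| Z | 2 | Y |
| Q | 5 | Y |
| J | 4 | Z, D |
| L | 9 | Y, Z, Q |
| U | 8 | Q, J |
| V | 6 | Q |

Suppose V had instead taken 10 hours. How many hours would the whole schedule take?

21

Actual critical path: Y→D→J→U = 4+5+4+8 = 21 ⇒ 21 hours.
The longest path through V is only 15 hours, so V has float 6.
That remains the longest chain; total 21 hours.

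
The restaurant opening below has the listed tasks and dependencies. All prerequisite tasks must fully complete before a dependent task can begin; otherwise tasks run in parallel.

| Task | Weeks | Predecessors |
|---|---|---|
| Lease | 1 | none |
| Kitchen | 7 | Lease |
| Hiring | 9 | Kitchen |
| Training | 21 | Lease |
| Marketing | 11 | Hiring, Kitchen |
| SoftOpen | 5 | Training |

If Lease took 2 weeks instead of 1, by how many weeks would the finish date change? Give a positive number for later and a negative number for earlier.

1

The binding path is Lease→Kitchen→Hiring→Marketing = 1+7+9+11 = 28; finish at 28 weeks.
Since Lease is critical, the +1 change carries straight to that chain (now 29 weeks).
No other chain overtakes it, so the finish is 29 weeks.
Change in finish: 29 − 28 = +1 weeks.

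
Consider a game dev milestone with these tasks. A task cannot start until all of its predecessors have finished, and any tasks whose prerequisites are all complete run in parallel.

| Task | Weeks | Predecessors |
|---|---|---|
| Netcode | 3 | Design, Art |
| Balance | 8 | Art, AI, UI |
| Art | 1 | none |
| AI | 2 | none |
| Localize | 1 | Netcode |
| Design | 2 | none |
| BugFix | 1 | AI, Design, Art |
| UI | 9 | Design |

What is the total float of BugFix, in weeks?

16

Critical path: Design→UI→Balance = 2+9+8 = 19, so the finish is 19 weeks.
BugFix finishes as early as 3 and must finish by 19.
So BugFix can slip 19 − 3 = 16 weeks.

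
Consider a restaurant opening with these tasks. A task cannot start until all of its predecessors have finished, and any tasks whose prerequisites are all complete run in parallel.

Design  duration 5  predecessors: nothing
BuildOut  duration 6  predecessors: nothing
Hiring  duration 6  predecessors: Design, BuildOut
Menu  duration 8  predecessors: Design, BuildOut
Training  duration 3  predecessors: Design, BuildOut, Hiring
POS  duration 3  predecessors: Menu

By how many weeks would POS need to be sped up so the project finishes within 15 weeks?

Current finish: 17 weeks; target: 15.
POS is on every critical path, so each week cut from POS cuts the finish by one (this holds down to a finish of 15).
Need 17 − 15 = 2 weeks off POS → POS becomes 1 week, finish becomes 15.

2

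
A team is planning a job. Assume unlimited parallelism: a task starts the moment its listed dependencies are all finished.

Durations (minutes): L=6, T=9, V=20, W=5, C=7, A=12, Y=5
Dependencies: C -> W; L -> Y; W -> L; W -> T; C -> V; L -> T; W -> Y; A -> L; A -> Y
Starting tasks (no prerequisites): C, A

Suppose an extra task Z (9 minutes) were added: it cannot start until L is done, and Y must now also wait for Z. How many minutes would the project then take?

Originally the project takes 27 minutes.
With Z inserted, Y now waits for max(A, W, L, Z).
New critical path: C→W→L→Z→Y = 7+5+6+9+5 = 32 ⇒ 32 minutes.

32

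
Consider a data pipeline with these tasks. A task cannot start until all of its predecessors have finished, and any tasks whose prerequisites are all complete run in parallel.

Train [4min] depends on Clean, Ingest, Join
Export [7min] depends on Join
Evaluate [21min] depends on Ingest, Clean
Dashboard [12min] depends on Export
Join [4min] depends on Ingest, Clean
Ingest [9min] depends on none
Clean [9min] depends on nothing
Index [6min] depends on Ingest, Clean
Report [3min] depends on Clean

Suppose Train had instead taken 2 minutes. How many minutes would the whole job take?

Critical path before the change: Ingest→Join→Export→Dashboard = 9+4+7+12 = 32 giving 32 minutes.
Train has 15 minutes of float (longest path through it is 17).
That remains the longest chain; total 32 minutes.

32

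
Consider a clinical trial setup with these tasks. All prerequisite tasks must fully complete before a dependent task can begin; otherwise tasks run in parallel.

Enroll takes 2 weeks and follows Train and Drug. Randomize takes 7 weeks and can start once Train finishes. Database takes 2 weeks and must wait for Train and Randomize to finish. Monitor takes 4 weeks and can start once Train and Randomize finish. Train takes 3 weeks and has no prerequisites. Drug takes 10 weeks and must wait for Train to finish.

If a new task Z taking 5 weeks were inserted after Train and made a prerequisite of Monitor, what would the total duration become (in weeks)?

15

Originally the project takes 15 weeks.
With Z inserted, Monitor now waits for max(Train, Randomize, Z).
New critical path: Train→Drug→Enroll = 3+10+2 = 15 ⇒ 15 weeks.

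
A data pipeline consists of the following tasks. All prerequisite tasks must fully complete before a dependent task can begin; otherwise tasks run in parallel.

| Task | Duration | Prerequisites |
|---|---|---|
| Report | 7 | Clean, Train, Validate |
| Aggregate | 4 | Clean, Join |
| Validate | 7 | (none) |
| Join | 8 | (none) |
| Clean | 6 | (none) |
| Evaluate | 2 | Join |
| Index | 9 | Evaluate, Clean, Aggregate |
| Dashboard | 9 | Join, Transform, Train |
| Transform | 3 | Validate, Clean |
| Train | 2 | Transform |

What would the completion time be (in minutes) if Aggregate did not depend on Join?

21

Before: longest chain Validate→Transform→Train→Dashboard = 7+3+2+9 = 21, finish 21.
Without Join→Aggregate, Aggregate's earliest start moves from 8 to 6.
New critical path: Validate→Transform→Train→Dashboard = 7+3+2+9 = 21 ⇒ 21 minutes.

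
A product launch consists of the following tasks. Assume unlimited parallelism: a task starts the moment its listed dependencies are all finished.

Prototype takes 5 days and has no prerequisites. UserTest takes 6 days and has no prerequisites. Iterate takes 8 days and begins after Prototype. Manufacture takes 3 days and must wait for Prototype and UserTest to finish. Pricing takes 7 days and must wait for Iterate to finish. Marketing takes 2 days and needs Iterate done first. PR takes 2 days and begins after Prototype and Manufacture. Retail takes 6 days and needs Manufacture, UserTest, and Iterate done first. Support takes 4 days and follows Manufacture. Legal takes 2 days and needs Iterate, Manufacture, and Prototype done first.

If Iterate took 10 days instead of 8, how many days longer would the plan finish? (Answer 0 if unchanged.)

As given, the longest chain is Prototype→Iterate→Pricing = 5+8+7 = 20, so the finish is 20 days.
Iterate lies on that path, so at 10 days the path becomes 22 days.
No other chain overtakes it, so the finish is 22 days.
Change in finish: 22 − 20 = +2 days.

2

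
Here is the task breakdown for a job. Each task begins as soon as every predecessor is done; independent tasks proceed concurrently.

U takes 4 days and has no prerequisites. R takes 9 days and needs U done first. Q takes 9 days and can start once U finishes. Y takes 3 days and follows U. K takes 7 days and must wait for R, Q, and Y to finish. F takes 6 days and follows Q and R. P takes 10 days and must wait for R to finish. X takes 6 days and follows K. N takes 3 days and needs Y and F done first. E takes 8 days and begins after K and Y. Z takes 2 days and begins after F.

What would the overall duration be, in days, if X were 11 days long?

Baseline: U→R→K→E = 4+9+7+8 = 28 → 28 days.
The longest path through X is only 26 days, so X has float 2.
The binding chain switches to U→R→K→X = 4+9+7+11 = 31; finish 31 days.

31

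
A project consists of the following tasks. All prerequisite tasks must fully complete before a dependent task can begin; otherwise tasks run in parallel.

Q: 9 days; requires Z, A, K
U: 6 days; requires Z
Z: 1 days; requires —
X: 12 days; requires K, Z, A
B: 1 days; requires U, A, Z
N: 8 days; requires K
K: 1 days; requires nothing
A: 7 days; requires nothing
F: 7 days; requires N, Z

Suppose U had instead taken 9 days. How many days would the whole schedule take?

As given, the longest chain is A→X = 7+12 = 19, so the finish is 19 days.
U has 11 days of float (longest path through it is 8).
That remains the longest chain; total 19 days.

19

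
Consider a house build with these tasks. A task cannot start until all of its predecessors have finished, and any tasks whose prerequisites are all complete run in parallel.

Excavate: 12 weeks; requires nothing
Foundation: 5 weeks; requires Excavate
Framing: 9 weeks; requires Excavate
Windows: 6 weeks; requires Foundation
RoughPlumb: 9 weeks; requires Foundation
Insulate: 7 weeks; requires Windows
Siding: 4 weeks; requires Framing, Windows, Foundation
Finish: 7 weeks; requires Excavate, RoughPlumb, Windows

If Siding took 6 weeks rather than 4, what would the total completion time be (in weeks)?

Baseline: Excavate→Foundation→RoughPlumb→Finish = 12+5+9+7 = 33 → 33 weeks.
Siding is off the critical path — its longest chain is 27 weeks, giving 6 of slack.
That remains the longest chain; total 33 weeks.

33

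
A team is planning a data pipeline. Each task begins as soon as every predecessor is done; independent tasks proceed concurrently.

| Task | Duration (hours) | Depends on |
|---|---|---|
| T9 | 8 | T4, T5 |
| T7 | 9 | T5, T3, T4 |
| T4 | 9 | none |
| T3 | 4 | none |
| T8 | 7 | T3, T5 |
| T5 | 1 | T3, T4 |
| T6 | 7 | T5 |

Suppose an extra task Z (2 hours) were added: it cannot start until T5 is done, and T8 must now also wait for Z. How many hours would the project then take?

19

Originally the project takes 19 hours.
With Z inserted, T8 now waits for max(T3, T5, Z).
New critical path: T4→T5→Z→T8 = 9+1+2+7 = 19 ⇒ 19 hours.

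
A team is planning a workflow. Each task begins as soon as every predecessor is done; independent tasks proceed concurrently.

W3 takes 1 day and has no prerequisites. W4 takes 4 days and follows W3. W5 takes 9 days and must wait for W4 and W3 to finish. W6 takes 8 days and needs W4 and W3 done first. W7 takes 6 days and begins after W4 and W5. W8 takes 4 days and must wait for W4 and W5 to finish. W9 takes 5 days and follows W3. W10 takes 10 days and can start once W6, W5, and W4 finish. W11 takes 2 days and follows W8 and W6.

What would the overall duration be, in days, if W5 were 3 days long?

23

As given, the longest chain is W3→W4→W5→W10 = 1+4+9+10 = 24, so the finish is 24 days.
W5 lies on that path, so at 3 days the path becomes 18 days.
Now W3→W4→W6→W10 = 1+4+8+10 = 23 is longest, so the finish becomes 23 days.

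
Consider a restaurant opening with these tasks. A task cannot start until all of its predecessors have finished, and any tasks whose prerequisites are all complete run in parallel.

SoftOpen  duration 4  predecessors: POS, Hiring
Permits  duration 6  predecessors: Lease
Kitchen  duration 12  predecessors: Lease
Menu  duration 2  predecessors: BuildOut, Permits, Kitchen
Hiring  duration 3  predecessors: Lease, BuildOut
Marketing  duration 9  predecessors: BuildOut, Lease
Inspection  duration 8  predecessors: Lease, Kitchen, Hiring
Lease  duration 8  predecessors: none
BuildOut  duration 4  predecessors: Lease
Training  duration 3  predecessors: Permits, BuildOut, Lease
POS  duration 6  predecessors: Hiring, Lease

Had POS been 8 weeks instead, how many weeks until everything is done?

As given, the longest chain is Lease→Kitchen→Inspection = 8+12+8 = 28, so the finish is 28 weeks.
POS has 3 weeks of float (longest path through it is 25).
No other chain overtakes it, so the finish is 28 weeks.

28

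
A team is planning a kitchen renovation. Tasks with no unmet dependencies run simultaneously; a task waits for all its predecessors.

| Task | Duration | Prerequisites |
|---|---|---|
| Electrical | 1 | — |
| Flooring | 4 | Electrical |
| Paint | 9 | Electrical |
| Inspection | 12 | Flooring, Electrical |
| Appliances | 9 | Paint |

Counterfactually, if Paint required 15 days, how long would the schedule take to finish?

25

The binding path is Electrical→Paint→Appliances = 1+9+9 = 19; finish at 19 days.
Paint is on the critical path; changing it to 15 makes that path 25 days.
That remains the longest chain; total 25 days.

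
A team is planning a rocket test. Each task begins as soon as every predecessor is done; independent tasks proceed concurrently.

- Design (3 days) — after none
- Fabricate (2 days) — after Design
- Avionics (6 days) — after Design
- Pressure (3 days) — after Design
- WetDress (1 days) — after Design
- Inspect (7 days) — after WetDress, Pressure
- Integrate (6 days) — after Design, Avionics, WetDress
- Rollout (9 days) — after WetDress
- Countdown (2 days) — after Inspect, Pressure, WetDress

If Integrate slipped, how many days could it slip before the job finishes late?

0

The longest chain is Design→Avionics→Integrate = 3+6+6 = 15; overall finish 15 days.
Longest path through Integrate: 15 days (earliest finish 15, latest finish 15).
So Integrate can slip 15 − 15 = 0 days.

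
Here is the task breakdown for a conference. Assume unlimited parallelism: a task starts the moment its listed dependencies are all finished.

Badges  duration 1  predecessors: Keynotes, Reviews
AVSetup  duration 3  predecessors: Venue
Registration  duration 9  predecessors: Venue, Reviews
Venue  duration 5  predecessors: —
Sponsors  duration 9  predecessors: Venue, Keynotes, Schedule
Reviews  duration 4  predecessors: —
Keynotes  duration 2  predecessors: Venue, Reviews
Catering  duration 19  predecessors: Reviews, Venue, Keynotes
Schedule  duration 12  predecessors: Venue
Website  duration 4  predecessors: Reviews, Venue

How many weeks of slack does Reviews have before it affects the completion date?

1

The longest chain is Venue→Schedule→Sponsors = 5+12+9 = 26; overall finish 26 weeks.
Reviews finishes as early as 4 and must finish by 5.
Slack of Reviews = 1 − 0 = 1 week.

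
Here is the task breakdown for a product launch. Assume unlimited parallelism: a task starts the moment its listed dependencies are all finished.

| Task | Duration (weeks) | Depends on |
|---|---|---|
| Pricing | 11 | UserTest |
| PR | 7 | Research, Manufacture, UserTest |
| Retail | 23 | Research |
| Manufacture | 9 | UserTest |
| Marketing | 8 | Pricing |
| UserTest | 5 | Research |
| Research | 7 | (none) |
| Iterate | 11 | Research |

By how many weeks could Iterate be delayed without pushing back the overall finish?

13

Research→UserTest→Pricing→Marketing = 7+5+11+8 = 31 sets the makespan at 31 weeks.
Longest path through Iterate: 18 weeks (earliest finish 18, latest finish 31).
Slack of Iterate = 20 − 7 = 13 weeks.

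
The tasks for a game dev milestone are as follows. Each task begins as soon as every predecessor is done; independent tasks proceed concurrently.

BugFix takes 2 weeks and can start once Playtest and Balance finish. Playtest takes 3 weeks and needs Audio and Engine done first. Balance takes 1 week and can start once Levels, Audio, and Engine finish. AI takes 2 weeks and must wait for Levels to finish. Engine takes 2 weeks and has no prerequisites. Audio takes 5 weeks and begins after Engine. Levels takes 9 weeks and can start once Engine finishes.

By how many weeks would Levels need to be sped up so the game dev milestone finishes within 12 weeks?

Current finish: 14 weeks; target: 12.
Levels is on every critical path, so each week cut from Levels cuts the finish by one (this holds down to a finish of 12).
Need 14 − 12 = 2 weeks off Levels → Levels becomes 7 weeks, finish becomes 12.

2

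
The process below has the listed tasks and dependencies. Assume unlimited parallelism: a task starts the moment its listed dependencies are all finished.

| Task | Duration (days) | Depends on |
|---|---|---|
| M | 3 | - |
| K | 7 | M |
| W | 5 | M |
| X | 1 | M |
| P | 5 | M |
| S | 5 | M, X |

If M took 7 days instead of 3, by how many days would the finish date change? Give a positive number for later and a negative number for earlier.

As given, the longest chain is M→K = 3+7 = 10, so the finish is 10 days.
Since M is critical, the +4 change carries straight to that chain (now 14 days).
That remains the longest chain; total 14 days.
Change in finish: 14 − 10 = +4 days.

4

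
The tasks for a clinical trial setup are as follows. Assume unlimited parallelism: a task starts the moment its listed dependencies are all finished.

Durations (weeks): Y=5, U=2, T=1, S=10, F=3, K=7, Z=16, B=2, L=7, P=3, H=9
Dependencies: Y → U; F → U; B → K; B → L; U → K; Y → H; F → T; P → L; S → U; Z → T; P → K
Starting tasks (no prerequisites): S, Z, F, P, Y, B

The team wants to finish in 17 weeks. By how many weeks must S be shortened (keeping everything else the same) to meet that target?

2

Current finish: 19 weeks; target: 17.
S is on every critical path, so each week cut from S cuts the finish by one (this holds down to a finish of 17).
Need 19 − 17 = 2 weeks off S → S becomes 8 weeks, finish becomes 17.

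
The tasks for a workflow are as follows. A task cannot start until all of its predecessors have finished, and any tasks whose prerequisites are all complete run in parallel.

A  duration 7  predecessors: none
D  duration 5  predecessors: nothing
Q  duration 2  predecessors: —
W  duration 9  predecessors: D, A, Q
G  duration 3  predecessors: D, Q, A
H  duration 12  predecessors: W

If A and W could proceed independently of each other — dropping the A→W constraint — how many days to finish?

26

Original critical path: A→W→H = 7+9+12 = 28 ⇒ 28 days.
Without A→W, W's earliest start moves from 7 to 5.
New critical path: D→W→H = 5+9+12 = 26 ⇒ 26 days.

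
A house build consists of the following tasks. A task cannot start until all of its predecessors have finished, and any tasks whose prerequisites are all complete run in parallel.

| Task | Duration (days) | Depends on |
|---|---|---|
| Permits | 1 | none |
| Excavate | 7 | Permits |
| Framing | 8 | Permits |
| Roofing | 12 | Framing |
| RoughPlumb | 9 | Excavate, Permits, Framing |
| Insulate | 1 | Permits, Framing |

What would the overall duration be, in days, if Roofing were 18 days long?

As given, the longest chain is Permits→Framing→Roofing = 1+8+12 = 21, so the finish is 21 days.
Since Roofing is critical, the +6 change carries straight to that chain (now 27 days).
No other chain overtakes it, so the finish is 27 days.

27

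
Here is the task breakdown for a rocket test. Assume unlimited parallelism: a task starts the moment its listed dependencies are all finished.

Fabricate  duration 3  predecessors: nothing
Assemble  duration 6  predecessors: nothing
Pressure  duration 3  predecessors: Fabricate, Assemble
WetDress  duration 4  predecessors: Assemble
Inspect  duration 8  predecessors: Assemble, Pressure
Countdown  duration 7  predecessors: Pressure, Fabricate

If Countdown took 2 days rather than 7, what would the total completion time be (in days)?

The binding path is Assemble→Pressure→Inspect = 6+3+8 = 17; finish at 17 days.
Countdown is off the critical path — its longest chain is 16 days, giving 1 of slack.
That remains the longest chain; total 17 days.

17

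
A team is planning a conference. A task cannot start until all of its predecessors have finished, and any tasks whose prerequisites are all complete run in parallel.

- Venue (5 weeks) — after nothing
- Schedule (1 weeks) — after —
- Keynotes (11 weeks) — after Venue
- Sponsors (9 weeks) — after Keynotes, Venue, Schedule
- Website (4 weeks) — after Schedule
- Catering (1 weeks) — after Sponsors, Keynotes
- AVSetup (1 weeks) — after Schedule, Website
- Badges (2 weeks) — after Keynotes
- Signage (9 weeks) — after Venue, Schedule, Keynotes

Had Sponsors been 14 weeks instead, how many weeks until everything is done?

Actual critical path: Venue→Keynotes→Sponsors→Catering = 5+11+9+1 = 26 ⇒ 26 weeks.
Since Sponsors is critical, the +5 change carries straight to that chain (now 31 weeks).
The critical path is still Venue→Keynotes→Sponsors→Catering; finish is now 31 weeks.

31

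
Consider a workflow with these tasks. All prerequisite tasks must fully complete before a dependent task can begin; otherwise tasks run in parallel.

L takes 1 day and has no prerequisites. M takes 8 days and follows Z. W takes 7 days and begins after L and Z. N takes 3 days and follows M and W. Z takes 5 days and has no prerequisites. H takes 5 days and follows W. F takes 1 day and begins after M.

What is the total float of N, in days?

1

Critical path: Z→W→H = 5+7+5 = 17, so the finish is 17 days.
The longest chain containing N totals 16 days.
So N can slip 17 − 16 = 1 day.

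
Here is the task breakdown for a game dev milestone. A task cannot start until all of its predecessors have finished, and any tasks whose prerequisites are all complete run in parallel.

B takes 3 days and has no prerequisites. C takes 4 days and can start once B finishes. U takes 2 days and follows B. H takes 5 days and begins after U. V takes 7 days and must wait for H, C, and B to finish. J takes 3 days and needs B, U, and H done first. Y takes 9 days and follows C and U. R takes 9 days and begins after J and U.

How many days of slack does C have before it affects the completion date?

B→U→H→J→R = 3+2+5+3+9 = 22 sets the makespan at 22 days.
Longest path through C: 16 days (earliest finish 7, latest finish 13).
Slack of C = 9 − 3 = 6 days.

6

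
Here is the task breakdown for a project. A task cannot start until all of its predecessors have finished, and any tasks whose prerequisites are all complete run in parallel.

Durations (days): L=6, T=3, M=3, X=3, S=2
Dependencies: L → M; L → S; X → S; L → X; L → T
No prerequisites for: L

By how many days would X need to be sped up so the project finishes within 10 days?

1

Current finish: 11 days; target: 10.
X is on every critical path, so each day cut from X cuts the finish by one (this holds down to a finish of 9).
Need 11 − 10 = 1 day off X → X becomes 2 days, finish becomes 10.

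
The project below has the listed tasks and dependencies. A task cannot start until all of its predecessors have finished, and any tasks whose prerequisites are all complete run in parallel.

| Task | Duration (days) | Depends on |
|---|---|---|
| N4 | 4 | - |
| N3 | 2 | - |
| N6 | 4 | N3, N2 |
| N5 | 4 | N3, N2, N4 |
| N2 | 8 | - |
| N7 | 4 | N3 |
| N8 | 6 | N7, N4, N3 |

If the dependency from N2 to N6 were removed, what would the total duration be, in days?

With the dependency in place, N2→N5 = 8+4 = 12 sets the finish at 12 days.
Without N2→N6, N6's earliest start moves from 8 to 2.
After: N2→N5 = 8+4 = 12 → 12 days.

12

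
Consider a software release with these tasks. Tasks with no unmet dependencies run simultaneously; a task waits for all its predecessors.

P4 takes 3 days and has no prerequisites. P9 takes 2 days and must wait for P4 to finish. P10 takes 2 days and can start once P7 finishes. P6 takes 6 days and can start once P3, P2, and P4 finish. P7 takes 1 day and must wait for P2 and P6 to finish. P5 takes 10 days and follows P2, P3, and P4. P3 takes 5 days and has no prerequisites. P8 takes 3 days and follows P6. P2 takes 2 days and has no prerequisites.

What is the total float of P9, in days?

Critical path: P3→P5 = 5+10 = 15, so the finish is 15 days.
Longest path through P9: 5 days (earliest finish 5, latest finish 15).
So P9 can slip 15 − 5 = 10 days.

10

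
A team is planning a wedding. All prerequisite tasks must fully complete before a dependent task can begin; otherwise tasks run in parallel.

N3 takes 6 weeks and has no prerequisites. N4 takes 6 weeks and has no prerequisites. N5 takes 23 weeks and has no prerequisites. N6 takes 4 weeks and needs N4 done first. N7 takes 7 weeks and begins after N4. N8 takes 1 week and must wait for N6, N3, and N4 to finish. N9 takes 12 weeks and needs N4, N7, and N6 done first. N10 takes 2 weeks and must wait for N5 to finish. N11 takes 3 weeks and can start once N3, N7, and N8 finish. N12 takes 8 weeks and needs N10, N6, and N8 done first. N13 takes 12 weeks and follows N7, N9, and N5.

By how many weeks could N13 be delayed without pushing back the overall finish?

Critical path: N4→N7→N9→N13 = 6+7+12+12 = 37, so the finish is 37 weeks.
N13 finishes as early as 37 and must finish by 37.
So N13 can slip 37 − 37 = 0 weeks.

0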